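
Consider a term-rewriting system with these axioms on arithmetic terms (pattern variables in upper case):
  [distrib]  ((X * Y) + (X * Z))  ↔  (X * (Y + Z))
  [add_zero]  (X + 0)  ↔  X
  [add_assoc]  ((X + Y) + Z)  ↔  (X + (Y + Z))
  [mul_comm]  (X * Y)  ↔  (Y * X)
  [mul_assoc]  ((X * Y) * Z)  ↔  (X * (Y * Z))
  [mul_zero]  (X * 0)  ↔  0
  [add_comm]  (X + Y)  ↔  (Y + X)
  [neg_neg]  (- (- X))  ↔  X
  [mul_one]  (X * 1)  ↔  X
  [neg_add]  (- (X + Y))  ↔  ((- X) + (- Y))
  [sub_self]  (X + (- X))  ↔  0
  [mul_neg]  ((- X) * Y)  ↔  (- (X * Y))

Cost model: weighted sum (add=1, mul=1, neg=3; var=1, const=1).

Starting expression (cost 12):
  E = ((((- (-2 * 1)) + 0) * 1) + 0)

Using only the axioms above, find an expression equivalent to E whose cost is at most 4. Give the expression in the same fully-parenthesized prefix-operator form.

(- -2)   [cost 4]

step 1: add_zero (→) rewrites ((- (-2 * 1)) + 0) into (- (-2 * 1)), now (((- (-2 * 1)) * 1) + 0)
step 2: mul_one (→) rewrites (-2 * 1) into -2, now (((- -2) * 1) + 0)
step 3: mul_one (→) rewrites ((- -2) * 1) into (- -2), now ((- -2) + 0)
step 4: add_zero (→) rewrites ((- -2) + 0) into (- -2), reaching cost 4 (bound 4)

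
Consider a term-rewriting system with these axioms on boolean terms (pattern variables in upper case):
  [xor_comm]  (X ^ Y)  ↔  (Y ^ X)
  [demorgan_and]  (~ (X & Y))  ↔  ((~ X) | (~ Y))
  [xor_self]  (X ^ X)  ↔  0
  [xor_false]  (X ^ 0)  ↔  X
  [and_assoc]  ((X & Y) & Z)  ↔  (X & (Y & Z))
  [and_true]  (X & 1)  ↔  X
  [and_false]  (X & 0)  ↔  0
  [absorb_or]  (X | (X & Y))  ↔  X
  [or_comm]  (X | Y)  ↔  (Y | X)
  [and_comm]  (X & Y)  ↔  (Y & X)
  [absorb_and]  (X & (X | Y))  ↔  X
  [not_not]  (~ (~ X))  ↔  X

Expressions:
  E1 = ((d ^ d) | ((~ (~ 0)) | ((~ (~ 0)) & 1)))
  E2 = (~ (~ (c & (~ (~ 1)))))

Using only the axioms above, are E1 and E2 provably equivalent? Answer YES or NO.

NO

The axioms are sound identities: if E1 ↔* E2 then E1 and E2 evaluate identically under any assignment.
Under c=1, d=0: E1 evaluates to 0, E2 to 1. Distinct ⇒ no rewrite sequence connects them.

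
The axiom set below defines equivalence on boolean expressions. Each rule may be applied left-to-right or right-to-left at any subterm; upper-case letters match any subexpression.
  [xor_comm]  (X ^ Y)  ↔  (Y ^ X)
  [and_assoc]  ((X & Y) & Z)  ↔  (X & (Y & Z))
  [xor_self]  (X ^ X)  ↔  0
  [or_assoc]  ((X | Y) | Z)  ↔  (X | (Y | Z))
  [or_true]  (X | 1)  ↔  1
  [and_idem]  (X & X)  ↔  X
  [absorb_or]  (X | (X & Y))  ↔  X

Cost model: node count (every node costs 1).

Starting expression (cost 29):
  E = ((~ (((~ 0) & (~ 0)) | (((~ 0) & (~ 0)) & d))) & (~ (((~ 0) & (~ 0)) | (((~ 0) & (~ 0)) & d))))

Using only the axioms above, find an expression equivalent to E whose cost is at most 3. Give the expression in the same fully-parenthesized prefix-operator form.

(1) ((~ (((~ 0) & (~ 0)) | (((~ 0) & (~ 0)) & d))) & (~ (((~ 0) & (~ 0)) | (((~ 0) & (~ 0)) & d))))  =[and_idem →]=  (~ (((~ 0) & (~ 0)) | (((~ 0) & (~ 0)) & d)))
(2) (((~ 0) & (~ 0)) | (((~ 0) & (~ 0)) & d))  =[absorb_or →]=  ((~ 0) & (~ 0))    ⊢ (~ ((~ 0) & (~ 0)))
(3) ((~ 0) & (~ 0))  =[and_idem →]=  (~ 0)    ⊢ cost 3, within 3

(~ (~ 0))   [cost 3]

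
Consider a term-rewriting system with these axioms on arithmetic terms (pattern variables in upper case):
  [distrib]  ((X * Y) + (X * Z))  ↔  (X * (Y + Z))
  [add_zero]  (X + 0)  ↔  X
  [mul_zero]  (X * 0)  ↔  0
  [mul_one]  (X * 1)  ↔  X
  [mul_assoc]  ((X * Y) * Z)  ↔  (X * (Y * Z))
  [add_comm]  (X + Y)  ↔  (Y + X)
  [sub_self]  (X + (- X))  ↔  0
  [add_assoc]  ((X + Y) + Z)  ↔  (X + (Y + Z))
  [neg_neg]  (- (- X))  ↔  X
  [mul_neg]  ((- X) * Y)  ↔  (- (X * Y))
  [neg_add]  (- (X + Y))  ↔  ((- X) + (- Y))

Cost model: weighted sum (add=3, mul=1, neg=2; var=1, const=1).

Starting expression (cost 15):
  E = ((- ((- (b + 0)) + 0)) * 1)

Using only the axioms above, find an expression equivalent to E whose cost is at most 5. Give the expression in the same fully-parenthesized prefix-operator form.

(- (- b))   [cost 5]

step 1: add_zero (→) rewrites ((- (b + 0)) + 0) into (- (b + 0)), now ((- (- (b + 0))) * 1)
step 2: mul_one (→) rewrites ((- (- (b + 0))) * 1) into (- (- (b + 0)))
step 3: add_zero (→) rewrites (b + 0) into b, reaching cost 5 (bound 5)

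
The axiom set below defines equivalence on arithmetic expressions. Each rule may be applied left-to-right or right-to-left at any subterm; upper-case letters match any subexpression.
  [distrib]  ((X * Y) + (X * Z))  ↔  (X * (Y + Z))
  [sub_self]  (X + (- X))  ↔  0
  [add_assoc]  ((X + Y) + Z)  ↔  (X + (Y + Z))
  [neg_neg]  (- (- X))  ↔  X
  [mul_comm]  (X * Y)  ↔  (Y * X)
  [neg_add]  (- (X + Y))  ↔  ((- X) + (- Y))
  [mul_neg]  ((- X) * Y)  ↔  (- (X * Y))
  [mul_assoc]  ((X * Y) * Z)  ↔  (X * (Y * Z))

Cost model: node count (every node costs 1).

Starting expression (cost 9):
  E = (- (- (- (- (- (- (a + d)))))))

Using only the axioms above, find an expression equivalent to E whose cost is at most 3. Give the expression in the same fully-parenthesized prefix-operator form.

(a + d)   [cost 3]

(1) (- (- (- (- (- (a + d))))))  =[neg_neg →]=  (- (- (- (a + d))))    ⊢ (- (- (- (- (a + d)))))
(2) (- (- (- (- (a + d)))))  =[neg_neg →]=  (- (- (a + d)))
(3) (- (- (a + d)))  =[neg_neg →]=  (a + d)    ⊢ cost 3, within 3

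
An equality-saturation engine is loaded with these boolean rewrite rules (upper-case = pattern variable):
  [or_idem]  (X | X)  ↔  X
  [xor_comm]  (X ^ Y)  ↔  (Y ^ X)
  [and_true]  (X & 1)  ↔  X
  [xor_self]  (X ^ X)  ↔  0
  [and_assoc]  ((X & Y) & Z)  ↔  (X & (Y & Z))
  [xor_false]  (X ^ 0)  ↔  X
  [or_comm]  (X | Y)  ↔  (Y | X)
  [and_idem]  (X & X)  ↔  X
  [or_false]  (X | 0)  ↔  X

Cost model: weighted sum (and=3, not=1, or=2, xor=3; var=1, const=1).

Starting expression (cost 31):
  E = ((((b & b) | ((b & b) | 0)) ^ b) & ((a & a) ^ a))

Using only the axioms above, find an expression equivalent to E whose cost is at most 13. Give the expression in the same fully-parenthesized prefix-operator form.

((b ^ b) & (a ^ a))   [cost 13]

1. [and_idem →] (b & b)  →  b;  E = ((((b & b) | (b | 0)) ^ b) & ((a & a) ^ a))
2. [and_idem →] (b & b)  →  b;  E = (((b | (b | 0)) ^ b) & ((a & a) ^ a))
3. [xor_comm →] ((b | (b | 0)) ^ b)  →  (b ^ (b | (b | 0)));  E = ((b ^ (b | (b | 0))) & ((a & a) ^ a))
4. [or_false →] (b | 0)  →  b;  E = ((b ^ (b | b)) & ((a & a) ^ a))
5. [and_idem →] (a & a)  →  a;  E = ((b ^ (b | b)) & (a ^ a))
6. [or_idem →] (b | b)  →  b;  cost 13 ≤ 13, done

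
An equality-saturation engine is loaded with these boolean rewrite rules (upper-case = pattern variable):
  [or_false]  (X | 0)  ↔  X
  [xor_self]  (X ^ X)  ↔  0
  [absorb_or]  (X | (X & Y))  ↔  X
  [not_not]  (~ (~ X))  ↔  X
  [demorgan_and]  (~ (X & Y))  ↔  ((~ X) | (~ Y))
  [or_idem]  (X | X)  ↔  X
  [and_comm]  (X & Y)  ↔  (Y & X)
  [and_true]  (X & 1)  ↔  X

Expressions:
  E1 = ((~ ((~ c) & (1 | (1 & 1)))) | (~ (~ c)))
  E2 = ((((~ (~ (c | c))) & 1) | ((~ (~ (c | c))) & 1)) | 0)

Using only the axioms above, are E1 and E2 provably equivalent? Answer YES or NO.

YES

(1) (1 | (1 & 1))  =[absorb_or →]=  1    ⊢ ((~ ((~ c) & 1)) | (~ (~ c)))
(2) ((~ c) & 1)  =[and_true →]=  (~ c)    ⊢ ((~ (~ c)) | (~ (~ c)))
(3) ((~ (~ c)) | (~ (~ c)))  =[or_idem →]=  (~ (~ c))
(4) c  =[or_idem ←]=  (c | c)    ⊢ (~ (~ (c | c)))
(5) (~ (~ (c | c)))  =[and_true ←]=  ((~ (~ (c | c))) & 1)
(6) ((~ (~ (c | c))) & 1)  =[or_false ←]=  (((~ (~ (c | c))) & 1) | 0)
(7) ((~ (~ (c | c))) & 1)  =[or_idem ←]=  (((~ (~ (c | c))) & 1) | ((~ (~ (c | c))) & 1))    ⊢ E2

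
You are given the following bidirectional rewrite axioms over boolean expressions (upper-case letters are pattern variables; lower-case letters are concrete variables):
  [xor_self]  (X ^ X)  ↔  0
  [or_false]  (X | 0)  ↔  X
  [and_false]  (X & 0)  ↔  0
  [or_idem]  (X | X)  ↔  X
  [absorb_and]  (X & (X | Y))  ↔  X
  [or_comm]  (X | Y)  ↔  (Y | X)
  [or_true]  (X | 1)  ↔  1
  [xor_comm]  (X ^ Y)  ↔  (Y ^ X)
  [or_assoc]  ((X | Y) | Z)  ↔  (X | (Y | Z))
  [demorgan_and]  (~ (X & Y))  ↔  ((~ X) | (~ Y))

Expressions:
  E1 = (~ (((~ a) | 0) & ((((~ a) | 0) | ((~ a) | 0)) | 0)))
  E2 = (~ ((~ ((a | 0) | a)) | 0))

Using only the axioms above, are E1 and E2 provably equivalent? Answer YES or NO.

(1) (((~ a) | 0) | ((~ a) | 0))  =[or_idem →]=  ((~ a) | 0)    ⊢ (~ (((~ a) | 0) & (((~ a) | 0) | 0)))
(2) (((~ a) | 0) & (((~ a) | 0) | 0))  =[absorb_and →]=  ((~ a) | 0)    ⊢ (~ ((~ a) | 0))
(3) ((~ a) | 0)  =[or_false →]=  (~ a)    ⊢ (~ (~ a))
(4) a  =[or_idem ←]=  (a | a)    ⊢ (~ (~ (a | a)))
(5) a  =[or_false ←]=  (a | 0)    ⊢ (~ (~ ((a | 0) | a)))
(6) (~ ((a | 0) | a))  =[or_false ←]=  ((~ ((a | 0) | a)) | 0)    ⊢ E2

YES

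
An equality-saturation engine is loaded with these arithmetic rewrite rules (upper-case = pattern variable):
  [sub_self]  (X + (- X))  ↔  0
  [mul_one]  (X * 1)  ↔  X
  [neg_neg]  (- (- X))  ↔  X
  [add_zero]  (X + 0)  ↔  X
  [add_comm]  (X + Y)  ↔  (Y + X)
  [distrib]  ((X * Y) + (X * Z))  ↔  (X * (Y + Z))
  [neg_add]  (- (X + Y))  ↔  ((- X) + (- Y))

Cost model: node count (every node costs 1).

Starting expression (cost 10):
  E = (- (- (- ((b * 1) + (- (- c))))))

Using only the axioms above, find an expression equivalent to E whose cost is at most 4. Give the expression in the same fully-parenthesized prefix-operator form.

step 1: mul_one (→) rewrites (b * 1) into b, now (- (- (- (b + (- (- c))))))
step 2: neg_neg (→) rewrites (- (- c)) into c, now (- (- (- (b + c))))
step 3: neg_neg (→) rewrites (- (- (b + c))) into (b + c), reaching cost 4 (bound 4)

(- (b + c))   [cost 4]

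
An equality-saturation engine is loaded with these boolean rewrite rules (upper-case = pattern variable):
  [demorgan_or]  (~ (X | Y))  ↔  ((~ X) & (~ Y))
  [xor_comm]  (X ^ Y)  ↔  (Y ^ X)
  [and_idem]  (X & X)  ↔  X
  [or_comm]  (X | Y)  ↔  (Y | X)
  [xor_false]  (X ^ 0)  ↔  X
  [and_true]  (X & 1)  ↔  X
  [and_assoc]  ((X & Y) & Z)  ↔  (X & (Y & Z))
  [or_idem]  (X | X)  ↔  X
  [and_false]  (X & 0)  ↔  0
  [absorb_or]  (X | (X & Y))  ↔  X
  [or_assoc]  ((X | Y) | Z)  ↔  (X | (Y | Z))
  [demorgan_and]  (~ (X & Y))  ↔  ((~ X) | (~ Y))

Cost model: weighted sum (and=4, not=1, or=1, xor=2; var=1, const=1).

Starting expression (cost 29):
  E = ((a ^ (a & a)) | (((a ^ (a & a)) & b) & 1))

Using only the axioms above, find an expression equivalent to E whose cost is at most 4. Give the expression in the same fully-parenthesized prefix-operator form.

(a ^ a)   [cost 4]

step 1: and_true (→) rewrites (((a ^ (a & a)) & b) & 1) into ((a ^ (a & a)) & b), now ((a ^ (a & a)) | ((a ^ (a & a)) & b))
step 2: absorb_or (→) rewrites ((a ^ (a & a)) | ((a ^ (a & a)) & b)) into (a ^ (a & a))
step 3: and_idem (→) rewrites (a & a) into a, reaching cost 4 (bound 4)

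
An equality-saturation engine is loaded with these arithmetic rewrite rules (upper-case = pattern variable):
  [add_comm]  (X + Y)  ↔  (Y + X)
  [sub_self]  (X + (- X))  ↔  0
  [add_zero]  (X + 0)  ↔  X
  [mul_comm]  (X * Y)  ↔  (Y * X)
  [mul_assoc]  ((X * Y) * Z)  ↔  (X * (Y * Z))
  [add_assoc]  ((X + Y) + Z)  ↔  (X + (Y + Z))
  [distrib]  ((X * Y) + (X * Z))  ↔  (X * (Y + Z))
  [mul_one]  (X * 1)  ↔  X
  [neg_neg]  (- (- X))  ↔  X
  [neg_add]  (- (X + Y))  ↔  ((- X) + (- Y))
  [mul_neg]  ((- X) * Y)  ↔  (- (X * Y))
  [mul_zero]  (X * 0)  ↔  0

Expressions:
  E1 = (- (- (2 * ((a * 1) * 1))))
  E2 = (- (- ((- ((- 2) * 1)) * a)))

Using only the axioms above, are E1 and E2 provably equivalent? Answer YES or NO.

YES

step 1: mul_one (→) rewrites (a * 1) into a, now (- (- (2 * (a * 1))))
step 2: neg_neg (→) rewrites (- (- (2 * (a * 1)))) into (2 * (a * 1))
step 3: mul_one (→) rewrites (a * 1) into a, now (2 * a)
step 4: neg_neg (←) rewrites 2 into (- (- 2)), now ((- (- 2)) * a)
step 5: mul_one (←) rewrites (- 2) into ((- 2) * 1), now ((- ((- 2) * 1)) * a)
step 6: neg_neg (←) rewrites ((- ((- 2) * 1)) * a) into (- (- ((- ((- 2) * 1)) * a))), which is E2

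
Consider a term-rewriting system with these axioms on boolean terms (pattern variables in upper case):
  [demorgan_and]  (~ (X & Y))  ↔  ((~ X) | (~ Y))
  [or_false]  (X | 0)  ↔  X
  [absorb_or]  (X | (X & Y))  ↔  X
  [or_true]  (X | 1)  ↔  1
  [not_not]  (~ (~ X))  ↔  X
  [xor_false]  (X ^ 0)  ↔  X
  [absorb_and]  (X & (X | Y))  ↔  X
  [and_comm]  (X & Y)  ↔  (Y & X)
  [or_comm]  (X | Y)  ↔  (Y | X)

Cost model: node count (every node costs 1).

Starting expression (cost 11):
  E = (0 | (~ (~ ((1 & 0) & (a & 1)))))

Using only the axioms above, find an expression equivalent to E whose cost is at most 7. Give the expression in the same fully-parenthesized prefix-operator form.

((1 & 0) & (a & 1))   [cost 7]

(1) (0 | (~ (~ ((1 & 0) & (a & 1)))))  =[or_comm →]=  ((~ (~ ((1 & 0) & (a & 1)))) | 0)
(2) ((~ (~ ((1 & 0) & (a & 1)))) | 0)  =[or_false →]=  (~ (~ ((1 & 0) & (a & 1))))
(3) (~ (~ ((1 & 0) & (a & 1))))  =[not_not →]=  ((1 & 0) & (a & 1))    ⊢ cost 7, within 7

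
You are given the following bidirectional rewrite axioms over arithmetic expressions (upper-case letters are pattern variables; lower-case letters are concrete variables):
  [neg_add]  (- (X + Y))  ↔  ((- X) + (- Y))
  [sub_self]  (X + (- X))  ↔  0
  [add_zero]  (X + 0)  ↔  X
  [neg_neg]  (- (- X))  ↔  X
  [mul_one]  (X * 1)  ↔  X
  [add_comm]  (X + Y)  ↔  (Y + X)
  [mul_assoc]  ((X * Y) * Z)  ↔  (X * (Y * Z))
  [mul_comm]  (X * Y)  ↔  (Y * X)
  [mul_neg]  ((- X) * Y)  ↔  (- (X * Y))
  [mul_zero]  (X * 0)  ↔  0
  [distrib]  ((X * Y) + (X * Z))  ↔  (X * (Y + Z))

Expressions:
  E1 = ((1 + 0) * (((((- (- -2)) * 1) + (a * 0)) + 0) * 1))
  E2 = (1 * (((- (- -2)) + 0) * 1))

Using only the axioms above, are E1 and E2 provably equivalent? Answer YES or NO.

YES

step 1: neg_neg (→) rewrites (- (- -2)) into -2, now ((1 + 0) * ((((-2 * 1) + (a * 0)) + 0) * 1))
step 2: mul_zero (→) rewrites (a * 0) into 0, now ((1 + 0) * ((((-2 * 1) + 0) + 0) * 1))
step 3: mul_one (→) rewrites (-2 * 1) into -2, now ((1 + 0) * (((-2 + 0) + 0) * 1))
step 4: add_zero (→) rewrites (1 + 0) into 1, now (1 * (((-2 + 0) + 0) * 1))
step 5: add_zero (→) rewrites (-2 + 0) into -2, now (1 * ((-2 + 0) * 1))
step 6: neg_neg (←) rewrites -2 into (- (- -2)), which is E2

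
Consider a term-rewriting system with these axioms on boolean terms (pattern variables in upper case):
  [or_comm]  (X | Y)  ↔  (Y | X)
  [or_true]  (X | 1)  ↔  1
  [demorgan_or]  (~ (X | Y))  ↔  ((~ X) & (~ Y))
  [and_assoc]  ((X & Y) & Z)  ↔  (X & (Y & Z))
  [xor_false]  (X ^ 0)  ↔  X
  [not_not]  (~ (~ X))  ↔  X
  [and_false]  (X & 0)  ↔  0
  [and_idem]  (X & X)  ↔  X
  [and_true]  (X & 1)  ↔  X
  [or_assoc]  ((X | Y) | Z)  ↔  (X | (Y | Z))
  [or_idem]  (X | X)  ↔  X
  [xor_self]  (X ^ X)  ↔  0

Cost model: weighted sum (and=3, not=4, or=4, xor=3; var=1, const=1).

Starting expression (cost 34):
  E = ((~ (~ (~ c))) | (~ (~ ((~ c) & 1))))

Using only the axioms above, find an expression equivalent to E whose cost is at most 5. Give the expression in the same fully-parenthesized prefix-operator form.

(~ c)   [cost 5]

(1) ((~ c) & 1)  =[and_true →]=  (~ c)    ⊢ ((~ (~ (~ c))) | (~ (~ (~ c))))
(2) ((~ (~ (~ c))) | (~ (~ (~ c))))  =[or_idem →]=  (~ (~ (~ c)))
(3) (~ (~ (~ c)))  =[not_not →]=  (~ c)    ⊢ cost 5, within 5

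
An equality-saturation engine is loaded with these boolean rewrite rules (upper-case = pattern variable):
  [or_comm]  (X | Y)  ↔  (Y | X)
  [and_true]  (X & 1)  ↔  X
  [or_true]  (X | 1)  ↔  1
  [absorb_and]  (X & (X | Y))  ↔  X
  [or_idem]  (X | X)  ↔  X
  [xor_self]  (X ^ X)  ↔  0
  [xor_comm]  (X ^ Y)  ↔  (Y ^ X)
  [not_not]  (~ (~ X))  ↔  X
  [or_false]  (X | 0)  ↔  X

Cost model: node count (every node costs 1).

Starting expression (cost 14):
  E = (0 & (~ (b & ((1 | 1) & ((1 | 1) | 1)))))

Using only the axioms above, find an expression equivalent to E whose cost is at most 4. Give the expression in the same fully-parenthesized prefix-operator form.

(0 & (~ b))   [cost 4]

step 1: absorb_and (→) rewrites ((1 | 1) & ((1 | 1) | 1)) into (1 | 1), now (0 & (~ (b & (1 | 1))))
step 2: or_true (→) rewrites (1 | 1) into 1, now (0 & (~ (b & 1)))
step 3: and_true (→) rewrites (b & 1) into b, reaching cost 4 (bound 4)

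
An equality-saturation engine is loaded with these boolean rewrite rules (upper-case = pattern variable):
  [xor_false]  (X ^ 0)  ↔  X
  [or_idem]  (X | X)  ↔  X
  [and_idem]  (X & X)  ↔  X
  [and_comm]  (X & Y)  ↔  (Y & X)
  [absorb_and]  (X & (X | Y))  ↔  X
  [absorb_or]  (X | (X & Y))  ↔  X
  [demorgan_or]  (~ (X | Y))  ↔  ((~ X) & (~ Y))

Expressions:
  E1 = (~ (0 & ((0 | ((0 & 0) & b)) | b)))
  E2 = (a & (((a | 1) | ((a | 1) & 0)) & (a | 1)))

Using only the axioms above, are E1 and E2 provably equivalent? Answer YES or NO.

Every axiom is a valid identity, so a rewrite proof would force E1 and E2 to agree under every assignment.
At a=0, b=0: E1 = 1 but E2 = 0; they differ, so no derivation exists.

NO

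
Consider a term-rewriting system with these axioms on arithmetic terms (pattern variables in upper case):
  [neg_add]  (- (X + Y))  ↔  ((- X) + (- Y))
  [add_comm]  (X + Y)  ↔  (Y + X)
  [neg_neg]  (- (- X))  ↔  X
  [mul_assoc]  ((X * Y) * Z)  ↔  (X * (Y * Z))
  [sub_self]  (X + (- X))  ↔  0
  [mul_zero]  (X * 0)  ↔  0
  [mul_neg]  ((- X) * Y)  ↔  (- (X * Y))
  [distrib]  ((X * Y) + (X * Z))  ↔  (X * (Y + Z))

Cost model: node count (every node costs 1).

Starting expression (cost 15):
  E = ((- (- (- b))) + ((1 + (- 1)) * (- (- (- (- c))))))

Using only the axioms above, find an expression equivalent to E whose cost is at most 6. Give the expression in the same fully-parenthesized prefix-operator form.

((- b) + (0 * c))   [cost 6]

(1) (- (- (- c)))  =[neg_neg →]=  (- c)    ⊢ ((- (- (- b))) + ((1 + (- 1)) * (- (- c))))
(2) (- (- c))  =[neg_neg →]=  c    ⊢ ((- (- (- b))) + ((1 + (- 1)) * c))
(3) (- (- (- b)))  =[neg_neg →]=  (- b)    ⊢ ((- b) + ((1 + (- 1)) * c))
(4) (1 + (- 1))  =[sub_self →]=  0    ⊢ cost 6, within 6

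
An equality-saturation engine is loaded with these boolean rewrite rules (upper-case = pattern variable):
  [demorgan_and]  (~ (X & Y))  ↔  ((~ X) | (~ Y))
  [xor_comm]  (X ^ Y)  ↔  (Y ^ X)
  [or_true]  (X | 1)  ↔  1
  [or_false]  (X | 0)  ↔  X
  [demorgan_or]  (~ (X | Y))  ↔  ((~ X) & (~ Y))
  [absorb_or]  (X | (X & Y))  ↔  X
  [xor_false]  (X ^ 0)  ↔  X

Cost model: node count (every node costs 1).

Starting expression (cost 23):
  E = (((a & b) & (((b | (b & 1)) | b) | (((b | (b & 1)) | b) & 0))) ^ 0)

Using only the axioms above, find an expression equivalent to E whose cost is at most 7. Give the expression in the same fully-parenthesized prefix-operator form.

1. [absorb_or →] (((b | (b & 1)) | b) | (((b | (b & 1)) | b) & 0))  →  ((b | (b & 1)) | b);  E = (((a & b) & ((b | (b & 1)) | b)) ^ 0)
2. [absorb_or →] (b | (b & 1))  →  b;  E = (((a & b) & (b | b)) ^ 0)
3. [xor_false →] (((a & b) & (b | b)) ^ 0)  →  ((a & b) & (b | b));  cost 7 ≤ 7, done

((a & b) & (b | b))   [cost 7]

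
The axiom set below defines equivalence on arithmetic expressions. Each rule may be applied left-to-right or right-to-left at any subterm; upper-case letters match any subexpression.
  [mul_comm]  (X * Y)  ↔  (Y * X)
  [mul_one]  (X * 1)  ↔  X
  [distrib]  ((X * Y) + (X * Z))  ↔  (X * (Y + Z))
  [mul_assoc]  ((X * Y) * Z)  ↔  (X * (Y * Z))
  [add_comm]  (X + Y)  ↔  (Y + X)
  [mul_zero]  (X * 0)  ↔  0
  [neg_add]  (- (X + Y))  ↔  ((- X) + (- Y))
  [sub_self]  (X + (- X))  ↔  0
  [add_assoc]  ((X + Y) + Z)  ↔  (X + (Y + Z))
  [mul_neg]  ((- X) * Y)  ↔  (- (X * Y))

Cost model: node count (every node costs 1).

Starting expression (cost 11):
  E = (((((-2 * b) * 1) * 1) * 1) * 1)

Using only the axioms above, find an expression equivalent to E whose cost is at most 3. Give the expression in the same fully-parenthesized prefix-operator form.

(-2 * b)   [cost 3]

(1) ((((-2 * b) * 1) * 1) * 1)  =[mul_one →]=  (((-2 * b) * 1) * 1)    ⊢ ((((-2 * b) * 1) * 1) * 1)
(2) ((-2 * b) * 1)  =[mul_one →]=  (-2 * b)    ⊢ (((-2 * b) * 1) * 1)
(3) ((-2 * b) * 1)  =[mul_assoc →]=  (-2 * (b * 1))    ⊢ ((-2 * (b * 1)) * 1)
(4) (b * 1)  =[mul_one →]=  b    ⊢ ((-2 * b) * 1)
(5) ((-2 * b) * 1)  =[mul_assoc →]=  (-2 * (b * 1))
(6) (b * 1)  =[mul_one →]=  b    ⊢ cost 3, within 3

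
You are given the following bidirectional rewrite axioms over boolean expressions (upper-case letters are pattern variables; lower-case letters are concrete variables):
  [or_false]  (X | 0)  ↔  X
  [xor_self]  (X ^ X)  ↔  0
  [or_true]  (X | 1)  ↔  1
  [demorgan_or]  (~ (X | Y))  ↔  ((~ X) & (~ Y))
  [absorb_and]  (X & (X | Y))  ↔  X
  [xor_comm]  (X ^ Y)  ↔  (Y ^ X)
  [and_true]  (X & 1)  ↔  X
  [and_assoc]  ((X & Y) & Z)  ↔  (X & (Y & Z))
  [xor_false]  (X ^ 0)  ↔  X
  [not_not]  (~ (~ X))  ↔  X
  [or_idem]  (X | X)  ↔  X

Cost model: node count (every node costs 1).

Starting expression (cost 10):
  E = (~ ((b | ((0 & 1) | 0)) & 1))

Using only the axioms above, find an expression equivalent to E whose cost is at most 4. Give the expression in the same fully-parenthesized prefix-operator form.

step 1: and_true (→) rewrites ((b | ((0 & 1) | 0)) & 1) into (b | ((0 & 1) | 0)), now (~ (b | ((0 & 1) | 0)))
step 2: and_true (→) rewrites (0 & 1) into 0, now (~ (b | (0 | 0)))
step 3: or_idem (→) rewrites (0 | 0) into 0, reaching cost 4 (bound 4)

(~ (b | 0))   [cost 4]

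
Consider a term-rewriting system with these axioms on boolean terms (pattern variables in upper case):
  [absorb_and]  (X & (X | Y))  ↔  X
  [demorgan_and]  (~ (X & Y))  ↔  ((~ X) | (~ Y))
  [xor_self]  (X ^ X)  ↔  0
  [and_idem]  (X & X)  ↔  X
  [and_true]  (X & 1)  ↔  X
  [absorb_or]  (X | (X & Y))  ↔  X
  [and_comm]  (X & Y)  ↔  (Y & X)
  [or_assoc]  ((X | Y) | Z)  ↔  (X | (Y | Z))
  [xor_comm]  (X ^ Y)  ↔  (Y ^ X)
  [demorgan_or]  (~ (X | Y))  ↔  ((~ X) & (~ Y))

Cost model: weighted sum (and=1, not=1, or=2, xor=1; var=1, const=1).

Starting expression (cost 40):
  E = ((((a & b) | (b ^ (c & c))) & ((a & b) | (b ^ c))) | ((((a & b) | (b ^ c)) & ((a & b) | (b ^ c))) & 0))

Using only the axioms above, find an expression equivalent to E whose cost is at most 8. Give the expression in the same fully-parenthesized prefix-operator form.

((a & b) | (b ^ c))   [cost 8]

1. [and_idem →] (c & c)  →  c;  E = ((((a & b) | (b ^ c)) & ((a & b) | (b ^ c))) | ((((a & b) | (b ^ c)) & ((a & b) | (b ^ c))) & 0))
2. [absorb_or →] ((((a & b) | (b ^ c)) & ((a & b) | (b ^ c))) | ((((a & b) | (b ^ c)) & ((a & b) | (b ^ c))) & 0))  →  (((a & b) | (b ^ c)) & ((a & b) | (b ^ c)))
3. [and_idem →] (((a & b) | (b ^ c)) & ((a & b) | (b ^ c)))  →  ((a & b) | (b ^ c));  cost 8 ≤ 8, done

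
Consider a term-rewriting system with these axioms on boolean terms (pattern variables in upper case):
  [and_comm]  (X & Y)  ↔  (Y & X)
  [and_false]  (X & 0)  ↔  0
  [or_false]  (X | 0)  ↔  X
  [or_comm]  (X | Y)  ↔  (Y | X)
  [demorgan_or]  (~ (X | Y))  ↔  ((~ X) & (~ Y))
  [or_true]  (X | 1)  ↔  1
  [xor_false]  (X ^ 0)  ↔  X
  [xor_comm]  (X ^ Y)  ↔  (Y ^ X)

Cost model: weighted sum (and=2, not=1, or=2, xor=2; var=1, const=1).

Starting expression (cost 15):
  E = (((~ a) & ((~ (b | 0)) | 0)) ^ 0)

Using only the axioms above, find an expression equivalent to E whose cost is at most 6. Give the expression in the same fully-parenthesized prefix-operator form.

step 1: xor_false (→) rewrites (((~ a) & ((~ (b | 0)) | 0)) ^ 0) into ((~ a) & ((~ (b | 0)) | 0))
step 2: or_false (→) rewrites (b | 0) into b, now ((~ a) & ((~ b) | 0))
step 3: or_false (→) rewrites ((~ b) | 0) into (~ b), reaching cost 6 (bound 6)

((~ a) & (~ b))   [cost 6]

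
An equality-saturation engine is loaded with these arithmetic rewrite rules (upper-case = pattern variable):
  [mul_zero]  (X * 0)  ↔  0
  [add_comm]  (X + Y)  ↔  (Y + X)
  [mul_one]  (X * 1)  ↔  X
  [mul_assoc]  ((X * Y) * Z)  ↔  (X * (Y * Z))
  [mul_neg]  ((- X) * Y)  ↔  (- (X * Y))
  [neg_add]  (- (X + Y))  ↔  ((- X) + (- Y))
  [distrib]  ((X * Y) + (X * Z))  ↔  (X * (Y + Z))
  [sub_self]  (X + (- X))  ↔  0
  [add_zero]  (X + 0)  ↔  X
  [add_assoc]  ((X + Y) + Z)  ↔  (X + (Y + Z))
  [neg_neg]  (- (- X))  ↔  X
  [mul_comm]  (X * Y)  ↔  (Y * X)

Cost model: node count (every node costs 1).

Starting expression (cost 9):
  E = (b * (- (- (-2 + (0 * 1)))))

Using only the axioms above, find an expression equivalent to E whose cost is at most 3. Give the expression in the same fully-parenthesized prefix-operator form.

step 1: mul_one (→) rewrites (0 * 1) into 0, now (b * (- (- (-2 + 0))))
step 2: add_zero (→) rewrites (-2 + 0) into -2, now (b * (- (- -2)))
step 3: neg_neg (→) rewrites (- (- -2)) into -2, reaching cost 3 (bound 3)

(b * -2)   [cost 3]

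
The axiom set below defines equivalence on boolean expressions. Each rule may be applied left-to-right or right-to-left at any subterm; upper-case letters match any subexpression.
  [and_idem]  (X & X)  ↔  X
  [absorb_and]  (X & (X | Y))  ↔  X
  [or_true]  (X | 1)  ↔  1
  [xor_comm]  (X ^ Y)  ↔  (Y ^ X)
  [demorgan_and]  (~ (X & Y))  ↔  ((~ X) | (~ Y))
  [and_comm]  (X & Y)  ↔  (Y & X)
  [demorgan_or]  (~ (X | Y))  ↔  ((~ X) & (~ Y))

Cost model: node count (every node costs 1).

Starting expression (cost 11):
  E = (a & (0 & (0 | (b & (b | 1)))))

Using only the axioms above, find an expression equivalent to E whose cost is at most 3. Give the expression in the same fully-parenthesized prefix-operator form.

(a & 0)   [cost 3]

1. [absorb_and →] (b & (b | 1))  →  b;  E = (a & (0 & (0 | b)))
2. [absorb_and →] (0 & (0 | b))  →  0;  cost 3 ≤ 3, done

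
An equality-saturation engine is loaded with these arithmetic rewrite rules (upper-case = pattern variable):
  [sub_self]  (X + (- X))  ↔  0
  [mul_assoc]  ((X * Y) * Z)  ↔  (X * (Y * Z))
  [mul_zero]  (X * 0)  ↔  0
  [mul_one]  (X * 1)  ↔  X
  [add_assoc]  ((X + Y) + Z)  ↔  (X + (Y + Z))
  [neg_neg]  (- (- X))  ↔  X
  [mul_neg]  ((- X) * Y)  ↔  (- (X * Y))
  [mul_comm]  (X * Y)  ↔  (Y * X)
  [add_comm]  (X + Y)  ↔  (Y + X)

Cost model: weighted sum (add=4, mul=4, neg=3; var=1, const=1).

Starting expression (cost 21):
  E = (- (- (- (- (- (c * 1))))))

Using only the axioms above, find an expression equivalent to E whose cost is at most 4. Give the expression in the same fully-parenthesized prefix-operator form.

1. [mul_one →] (c * 1)  →  c;  E = (- (- (- (- (- c)))))
2. [neg_neg →] (- (- c))  →  c;  E = (- (- (- c)))
3. [neg_neg →] (- (- (- c)))  →  (- c);  cost 4 ≤ 4, done

(- c)   [cost 4]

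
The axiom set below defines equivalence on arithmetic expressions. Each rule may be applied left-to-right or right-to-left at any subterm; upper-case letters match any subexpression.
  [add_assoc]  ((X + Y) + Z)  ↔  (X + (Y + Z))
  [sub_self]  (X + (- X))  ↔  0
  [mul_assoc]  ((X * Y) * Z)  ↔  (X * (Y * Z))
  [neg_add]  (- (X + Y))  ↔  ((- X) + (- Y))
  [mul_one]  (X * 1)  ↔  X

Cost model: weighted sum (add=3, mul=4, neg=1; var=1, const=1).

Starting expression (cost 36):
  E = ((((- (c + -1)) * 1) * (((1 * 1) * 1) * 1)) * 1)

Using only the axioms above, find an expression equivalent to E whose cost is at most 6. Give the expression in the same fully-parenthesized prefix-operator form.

step 1: mul_one (→) rewrites ((((- (c + -1)) * 1) * (((1 * 1) * 1) * 1)) * 1) into (((- (c + -1)) * 1) * (((1 * 1) * 1) * 1))
step 2: mul_one (→) rewrites (1 * 1) into 1, now (((- (c + -1)) * 1) * ((1 * 1) * 1))
step 3: mul_one (→) rewrites (1 * 1) into 1, now (((- (c + -1)) * 1) * (1 * 1))
step 4: mul_one (→) rewrites (1 * 1) into 1, now (((- (c + -1)) * 1) * 1)
step 5: mul_one (→) rewrites ((- (c + -1)) * 1) into (- (c + -1)), now ((- (c + -1)) * 1)
step 6: mul_one (→) rewrites ((- (c + -1)) * 1) into (- (c + -1)), reaching cost 6 (bound 6)

(- (c + -1))   [cost 6]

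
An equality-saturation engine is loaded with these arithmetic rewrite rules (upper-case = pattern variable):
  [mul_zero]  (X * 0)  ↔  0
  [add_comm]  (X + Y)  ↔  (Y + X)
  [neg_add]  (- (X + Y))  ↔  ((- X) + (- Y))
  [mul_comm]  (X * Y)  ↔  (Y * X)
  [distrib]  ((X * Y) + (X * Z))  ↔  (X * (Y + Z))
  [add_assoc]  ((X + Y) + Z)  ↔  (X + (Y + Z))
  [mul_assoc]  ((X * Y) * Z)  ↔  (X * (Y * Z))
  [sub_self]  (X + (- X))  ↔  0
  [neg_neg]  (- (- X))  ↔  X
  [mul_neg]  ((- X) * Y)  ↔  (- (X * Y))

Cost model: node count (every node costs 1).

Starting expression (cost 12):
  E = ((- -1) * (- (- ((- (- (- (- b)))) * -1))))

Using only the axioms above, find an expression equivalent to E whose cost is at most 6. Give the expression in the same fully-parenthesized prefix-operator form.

step 1: neg_neg (→) rewrites (- (- ((- (- (- (- b)))) * -1))) into ((- (- (- (- b)))) * -1), now ((- -1) * ((- (- (- (- b)))) * -1))
step 2: neg_neg (→) rewrites (- (- b)) into b, now ((- -1) * ((- (- b)) * -1))
step 3: neg_neg (→) rewrites (- (- b)) into b, reaching cost 6 (bound 6)

((- -1) * (b * -1))   [cost 6]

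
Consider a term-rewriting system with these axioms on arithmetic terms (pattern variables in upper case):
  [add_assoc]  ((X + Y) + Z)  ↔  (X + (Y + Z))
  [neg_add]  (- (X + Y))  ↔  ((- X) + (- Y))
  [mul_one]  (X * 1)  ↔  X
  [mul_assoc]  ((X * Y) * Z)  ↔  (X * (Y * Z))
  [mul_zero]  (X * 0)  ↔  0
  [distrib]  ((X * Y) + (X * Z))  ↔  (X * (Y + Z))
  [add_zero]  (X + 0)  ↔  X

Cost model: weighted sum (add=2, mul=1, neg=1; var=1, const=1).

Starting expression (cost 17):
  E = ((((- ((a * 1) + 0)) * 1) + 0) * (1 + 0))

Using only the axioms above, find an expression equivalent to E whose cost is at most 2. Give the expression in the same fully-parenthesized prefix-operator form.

1. [mul_one →] ((- ((a * 1) + 0)) * 1)  →  (- ((a * 1) + 0));  E = (((- ((a * 1) + 0)) + 0) * (1 + 0))
2. [mul_one →] (a * 1)  →  a;  E = (((- (a + 0)) + 0) * (1 + 0))
3. [add_zero →] (1 + 0)  →  1;  E = (((- (a + 0)) + 0) * 1)
4. [mul_one →] (((- (a + 0)) + 0) * 1)  →  ((- (a + 0)) + 0)
5. [add_zero →] ((- (a + 0)) + 0)  →  (- (a + 0))
6. [add_zero →] (a + 0)  →  a;  cost 2 ≤ 2, done

(- a)   [cost 2]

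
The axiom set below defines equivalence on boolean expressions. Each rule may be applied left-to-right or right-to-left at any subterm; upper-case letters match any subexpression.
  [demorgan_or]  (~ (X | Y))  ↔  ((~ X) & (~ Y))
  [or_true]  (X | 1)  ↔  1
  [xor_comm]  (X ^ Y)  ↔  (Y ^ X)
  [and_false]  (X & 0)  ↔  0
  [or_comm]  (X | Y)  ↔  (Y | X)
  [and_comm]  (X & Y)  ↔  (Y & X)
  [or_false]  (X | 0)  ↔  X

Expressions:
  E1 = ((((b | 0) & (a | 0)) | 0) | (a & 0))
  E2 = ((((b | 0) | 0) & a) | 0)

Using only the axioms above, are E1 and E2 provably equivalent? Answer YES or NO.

YES

step 1: or_false (→) rewrites (((b | 0) & (a | 0)) | 0) into ((b | 0) & (a | 0)), now (((b | 0) & (a | 0)) | (a & 0))
step 2: and_false (→) rewrites (a & 0) into 0, now (((b | 0) & (a | 0)) | 0)
step 3: or_false (→) rewrites (b | 0) into b, now ((b & (a | 0)) | 0)
step 4: or_false (→) rewrites (a | 0) into a, now ((b & a) | 0)
step 5: or_false (←) rewrites b into (b | 0), now (((b | 0) & a) | 0)
step 6: or_false (←) rewrites b into (b | 0), which is E2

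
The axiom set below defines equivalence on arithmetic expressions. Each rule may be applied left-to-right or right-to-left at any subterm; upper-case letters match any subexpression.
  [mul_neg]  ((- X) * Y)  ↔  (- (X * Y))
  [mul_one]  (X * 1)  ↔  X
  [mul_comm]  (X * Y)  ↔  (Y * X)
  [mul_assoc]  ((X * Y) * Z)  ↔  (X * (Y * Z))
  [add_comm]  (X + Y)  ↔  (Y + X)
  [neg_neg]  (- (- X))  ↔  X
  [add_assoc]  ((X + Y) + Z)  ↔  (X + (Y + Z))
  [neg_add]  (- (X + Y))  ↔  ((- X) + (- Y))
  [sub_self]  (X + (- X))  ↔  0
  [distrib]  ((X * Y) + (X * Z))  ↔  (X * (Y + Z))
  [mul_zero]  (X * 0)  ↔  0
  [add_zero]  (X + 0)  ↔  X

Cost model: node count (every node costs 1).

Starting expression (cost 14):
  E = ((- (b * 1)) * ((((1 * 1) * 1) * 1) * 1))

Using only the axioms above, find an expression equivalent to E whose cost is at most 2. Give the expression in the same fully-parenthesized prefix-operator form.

step 1: mul_one (→) rewrites (((1 * 1) * 1) * 1) into ((1 * 1) * 1), now ((- (b * 1)) * (((1 * 1) * 1) * 1))
step 2: mul_one (→) rewrites ((1 * 1) * 1) into (1 * 1), now ((- (b * 1)) * ((1 * 1) * 1))
step 3: mul_one (→) rewrites (b * 1) into b, now ((- b) * ((1 * 1) * 1))
step 4: mul_one (→) rewrites ((1 * 1) * 1) into (1 * 1), now ((- b) * (1 * 1))
step 5: mul_one (→) rewrites (1 * 1) into 1, now ((- b) * 1)
step 6: mul_one (→) rewrites ((- b) * 1) into (- b), reaching cost 2 (bound 2)

(- b)   [cost 2]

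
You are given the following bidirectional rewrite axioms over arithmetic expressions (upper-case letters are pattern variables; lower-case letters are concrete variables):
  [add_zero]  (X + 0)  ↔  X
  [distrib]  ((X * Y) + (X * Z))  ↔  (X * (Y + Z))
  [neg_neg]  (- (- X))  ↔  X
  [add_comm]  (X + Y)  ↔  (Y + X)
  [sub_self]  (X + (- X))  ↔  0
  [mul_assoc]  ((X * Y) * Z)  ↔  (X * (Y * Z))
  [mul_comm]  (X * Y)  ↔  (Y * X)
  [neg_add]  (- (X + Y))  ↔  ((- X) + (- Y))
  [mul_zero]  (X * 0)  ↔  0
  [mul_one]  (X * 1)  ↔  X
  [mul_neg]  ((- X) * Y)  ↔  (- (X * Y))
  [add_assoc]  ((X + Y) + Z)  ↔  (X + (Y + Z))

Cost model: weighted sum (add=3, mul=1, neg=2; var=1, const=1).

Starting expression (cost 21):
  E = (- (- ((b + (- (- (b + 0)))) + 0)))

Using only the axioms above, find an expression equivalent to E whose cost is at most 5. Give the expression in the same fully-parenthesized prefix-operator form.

(1) (- (- (b + 0)))  =[neg_neg →]=  (b + 0)    ⊢ (- (- ((b + (b + 0)) + 0)))
(2) (- (- ((b + (b + 0)) + 0)))  =[neg_neg →]=  ((b + (b + 0)) + 0)
(3) ((b + (b + 0)) + 0)  =[add_zero →]=  (b + (b + 0))
(4) (b + 0)  =[add_zero →]=  b    ⊢ cost 5, within 5

(b + b)   [cost 5]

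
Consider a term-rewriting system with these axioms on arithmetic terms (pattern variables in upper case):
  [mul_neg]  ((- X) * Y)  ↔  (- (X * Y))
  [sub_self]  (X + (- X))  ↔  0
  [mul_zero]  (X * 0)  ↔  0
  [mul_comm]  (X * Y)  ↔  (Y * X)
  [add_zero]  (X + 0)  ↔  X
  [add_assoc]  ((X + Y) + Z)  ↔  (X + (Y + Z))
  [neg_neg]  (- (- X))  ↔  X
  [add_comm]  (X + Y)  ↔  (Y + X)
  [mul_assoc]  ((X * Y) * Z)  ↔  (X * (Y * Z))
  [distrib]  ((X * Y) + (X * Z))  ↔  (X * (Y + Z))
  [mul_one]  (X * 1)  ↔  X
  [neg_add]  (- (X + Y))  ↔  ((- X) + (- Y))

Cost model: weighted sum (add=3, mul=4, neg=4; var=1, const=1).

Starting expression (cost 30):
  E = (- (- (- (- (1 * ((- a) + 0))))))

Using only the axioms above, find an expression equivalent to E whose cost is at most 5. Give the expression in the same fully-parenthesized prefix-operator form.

(1) (- (- (1 * ((- a) + 0))))  =[neg_neg →]=  (1 * ((- a) + 0))    ⊢ (- (- (1 * ((- a) + 0))))
(2) (- (- (1 * ((- a) + 0))))  =[neg_neg →]=  (1 * ((- a) + 0))
(3) (1 * ((- a) + 0))  =[mul_comm →]=  (((- a) + 0) * 1)
(4) ((- a) + 0)  =[add_zero →]=  (- a)    ⊢ ((- a) * 1)
(5) ((- a) * 1)  =[mul_one →]=  (- a)    ⊢ cost 5, within 5

(- a)   [cost 5]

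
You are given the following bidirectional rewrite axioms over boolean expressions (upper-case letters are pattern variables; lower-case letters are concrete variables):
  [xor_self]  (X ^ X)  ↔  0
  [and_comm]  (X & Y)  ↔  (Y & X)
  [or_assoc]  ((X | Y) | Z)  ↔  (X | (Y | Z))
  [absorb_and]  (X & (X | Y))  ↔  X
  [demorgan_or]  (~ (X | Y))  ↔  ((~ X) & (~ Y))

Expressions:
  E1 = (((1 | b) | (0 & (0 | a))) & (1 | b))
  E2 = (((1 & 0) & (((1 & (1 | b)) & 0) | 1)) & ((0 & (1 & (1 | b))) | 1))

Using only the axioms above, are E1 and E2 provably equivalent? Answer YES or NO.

The axioms are sound identities: if E1 ↔* E2 then E1 and E2 evaluate identically under any assignment.
Under a=0, b=0: E1 evaluates to 1, E2 to 0. Distinct ⇒ no rewrite sequence connects them.

NO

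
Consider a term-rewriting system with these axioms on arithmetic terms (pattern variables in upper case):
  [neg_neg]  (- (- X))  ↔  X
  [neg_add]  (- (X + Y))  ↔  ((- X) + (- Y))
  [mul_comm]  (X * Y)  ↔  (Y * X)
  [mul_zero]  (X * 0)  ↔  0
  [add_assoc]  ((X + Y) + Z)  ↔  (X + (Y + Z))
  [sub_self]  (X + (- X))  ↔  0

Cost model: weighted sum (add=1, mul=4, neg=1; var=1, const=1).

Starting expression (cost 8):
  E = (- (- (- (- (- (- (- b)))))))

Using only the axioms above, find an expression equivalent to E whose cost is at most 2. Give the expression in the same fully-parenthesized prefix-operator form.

step 1: neg_neg (→) rewrites (- (- (- b))) into (- b), now (- (- (- (- (- b)))))
step 2: neg_neg (→) rewrites (- (- (- (- b)))) into (- (- b)), now (- (- (- b)))
step 3: neg_neg (→) rewrites (- (- b)) into b, reaching cost 2 (bound 2)

(- b)   [cost 2]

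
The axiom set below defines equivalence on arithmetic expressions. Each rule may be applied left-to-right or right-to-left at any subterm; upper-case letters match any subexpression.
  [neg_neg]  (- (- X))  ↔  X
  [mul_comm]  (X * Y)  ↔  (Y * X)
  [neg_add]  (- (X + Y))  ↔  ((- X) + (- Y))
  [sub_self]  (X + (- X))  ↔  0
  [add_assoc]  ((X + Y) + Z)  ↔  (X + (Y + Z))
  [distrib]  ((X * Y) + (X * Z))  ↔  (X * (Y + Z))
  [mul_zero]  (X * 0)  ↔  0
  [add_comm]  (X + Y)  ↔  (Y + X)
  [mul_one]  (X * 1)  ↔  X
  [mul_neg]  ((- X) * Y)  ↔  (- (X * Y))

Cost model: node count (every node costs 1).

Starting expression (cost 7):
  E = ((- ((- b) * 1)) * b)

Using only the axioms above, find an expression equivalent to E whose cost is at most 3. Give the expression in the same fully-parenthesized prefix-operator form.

(1) ((- b) * 1)  =[mul_one →]=  (- b)    ⊢ ((- (- b)) * b)
(2) ((- (- b)) * b)  =[mul_comm →]=  (b * (- (- b)))
(3) (- (- b))  =[neg_neg →]=  b    ⊢ cost 3, within 3

(b * b)   [cost 3]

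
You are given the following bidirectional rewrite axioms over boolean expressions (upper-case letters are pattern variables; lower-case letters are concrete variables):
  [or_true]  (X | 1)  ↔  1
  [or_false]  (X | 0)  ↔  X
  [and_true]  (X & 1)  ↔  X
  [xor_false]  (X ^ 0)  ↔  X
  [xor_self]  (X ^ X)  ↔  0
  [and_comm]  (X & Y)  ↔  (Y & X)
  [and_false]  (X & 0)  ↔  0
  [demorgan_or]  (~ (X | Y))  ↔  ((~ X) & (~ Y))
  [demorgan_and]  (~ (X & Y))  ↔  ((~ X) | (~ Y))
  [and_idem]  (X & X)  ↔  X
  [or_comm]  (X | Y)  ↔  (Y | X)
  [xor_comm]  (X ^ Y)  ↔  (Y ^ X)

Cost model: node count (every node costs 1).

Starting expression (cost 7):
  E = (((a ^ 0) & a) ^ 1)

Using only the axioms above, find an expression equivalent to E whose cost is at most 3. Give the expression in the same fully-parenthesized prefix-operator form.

1. [xor_false →] (a ^ 0)  →  a;  E = ((a & a) ^ 1)
2. [and_idem →] (a & a)  →  a;  cost 3 ≤ 3, done

(a ^ 1)   [cost 3]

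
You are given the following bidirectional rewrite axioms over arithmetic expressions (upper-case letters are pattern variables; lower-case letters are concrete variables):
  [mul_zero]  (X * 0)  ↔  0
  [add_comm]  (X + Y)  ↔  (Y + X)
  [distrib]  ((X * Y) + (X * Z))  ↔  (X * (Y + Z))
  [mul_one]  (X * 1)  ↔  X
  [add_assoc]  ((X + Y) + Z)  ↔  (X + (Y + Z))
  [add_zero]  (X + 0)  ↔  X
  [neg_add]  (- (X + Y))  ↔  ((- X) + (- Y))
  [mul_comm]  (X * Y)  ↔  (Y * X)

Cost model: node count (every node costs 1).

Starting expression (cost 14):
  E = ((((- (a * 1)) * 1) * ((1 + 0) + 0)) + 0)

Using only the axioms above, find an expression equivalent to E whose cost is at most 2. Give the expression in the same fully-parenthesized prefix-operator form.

(- a)   [cost 2]

1. [add_zero →] ((((- (a * 1)) * 1) * ((1 + 0) + 0)) + 0)  →  (((- (a * 1)) * 1) * ((1 + 0) + 0))
2. [mul_one →] (a * 1)  →  a;  E = (((- a) * 1) * ((1 + 0) + 0))
3. [add_zero →] (1 + 0)  →  1;  E = (((- a) * 1) * (1 + 0))
4. [add_zero →] (1 + 0)  →  1;  E = (((- a) * 1) * 1)
5. [mul_one →] (((- a) * 1) * 1)  →  ((- a) * 1)
6. [mul_one →] ((- a) * 1)  →  (- a);  cost 2 ≤ 2, done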